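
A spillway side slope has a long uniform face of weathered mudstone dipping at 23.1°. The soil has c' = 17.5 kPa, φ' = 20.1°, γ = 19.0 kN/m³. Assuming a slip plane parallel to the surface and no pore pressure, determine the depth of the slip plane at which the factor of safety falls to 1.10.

z = 10.54 m

Setting FS = 1.10 in FS = [c' + γz cos²β tanφ'] / [γz sinβ cosβ] and solving for z:
z = c' / [γ cosβ (FS·sinβ − cosβ·tanφ')]
  = 17.5 / [19.0·cos23.1°·(1.10·sin23.1° − cos23.1°·tan20.1°)]
  = 17.5 / [19.0·0.9198·(1.10·0.3923 − 0.9198·0.3659)]
  = 17.5 / 1.6596 = 10.544 m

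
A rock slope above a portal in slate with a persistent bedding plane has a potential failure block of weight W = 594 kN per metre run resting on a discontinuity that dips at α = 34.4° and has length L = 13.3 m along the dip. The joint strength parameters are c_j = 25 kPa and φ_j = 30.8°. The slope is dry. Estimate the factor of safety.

Resolving the block weight along and normal to the plane and applying the Mohr–Coulomb strength on the joint:
N' = W cosα = 594·cos34.4° = 490.1 kN/m
Driving force T = W sinα = 594·sin34.4° = 335.6 kN/m
Resisting force R = c_j·L + N'·tanφ_j = 25·13.3 + 490.1·tan30.8° = 332.5 + 292.2 = 624.7 kN/m
FS = R / T = 624.7 / 335.6 = 1.861

FS = 1.86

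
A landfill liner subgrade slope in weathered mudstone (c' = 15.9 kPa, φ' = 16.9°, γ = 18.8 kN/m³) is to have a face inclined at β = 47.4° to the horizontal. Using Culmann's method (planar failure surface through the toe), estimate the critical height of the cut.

H_c = 17.22 m

Culmann's analysis gives the critical failure plane at α_cr = (β + φ')/2 = (47.4 + 16.9)/2 = 32.1°, and the critical height
H_c = (4c'/γ) · sinβ cosφ' / [1 − cos(β − φ')]
    = (4·15.9/18.8) · sin47.4°·cos16.9° / [1 − cos(30.5°)]
    = 3.383 · 0.7361·0.9568 / [1 − 0.8616]
    = 3.383 · 0.7043 / 0.1384
    = 17.22 m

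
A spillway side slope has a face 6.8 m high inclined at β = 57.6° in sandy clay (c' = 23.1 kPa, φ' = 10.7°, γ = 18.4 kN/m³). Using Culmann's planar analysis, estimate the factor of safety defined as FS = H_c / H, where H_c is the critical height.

FS = 1.93

H_c = (4c'/γ) · sinβ cosφ' / [1 − cos(β − φ')]
    = (4·23.1/18.4) · sin57.6°·cos10.7° / [1 − cos46.9°]
    = 5.022 · 0.8296 / 0.3167 = 13.15 m
FS = H_c / H = 13.15 / 6.8 = 1.934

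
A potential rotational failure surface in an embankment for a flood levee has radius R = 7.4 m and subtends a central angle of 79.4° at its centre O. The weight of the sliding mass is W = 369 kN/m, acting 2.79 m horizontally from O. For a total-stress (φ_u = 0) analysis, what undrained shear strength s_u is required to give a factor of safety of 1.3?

FS = s_u·L_a·R / (W·d), so s_u = FS·W·d / (L_a·R).
Arc length L_a = R·θ = 7.4·(79.4°·π/180) = 7.4·1.3858 = 10.25 m
s_u = 1.3·369·2.79 / (10.25·7.4) = 1338.4 / 75.89 = 17.64 kPa

s_u = 17.6 kPa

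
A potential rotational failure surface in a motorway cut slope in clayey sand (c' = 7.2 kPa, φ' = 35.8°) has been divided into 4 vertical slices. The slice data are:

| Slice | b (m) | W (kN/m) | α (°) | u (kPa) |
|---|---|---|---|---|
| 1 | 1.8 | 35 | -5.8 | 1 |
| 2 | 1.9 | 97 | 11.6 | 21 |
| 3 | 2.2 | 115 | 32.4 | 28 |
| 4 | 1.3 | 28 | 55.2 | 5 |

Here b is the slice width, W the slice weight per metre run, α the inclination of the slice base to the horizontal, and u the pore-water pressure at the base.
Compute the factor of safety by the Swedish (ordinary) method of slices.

Ordinary method of slices: FS = Σ[c'·Δl_i + (W_i cosα_i − u_i·Δl_i)·tanφ'] / Σ W_i sinα_i, with Δl_i = b_i / cosα_i.
Slice 1: Δl = 1.8/cos(-5.8°) = 1.809 m; N'_1 = 35·cos(-5.8°) − 1·1.809 = 33.0; c'Δl = 13.03; W sinα = -3.5
Slice 2: Δl = 1.9/cos11.6° = 1.940 m; N'_2 = 97·cos11.6° − 21·1.940 = 54.3; c'Δl = 13.97; W sinα = 19.5
Slice 3: Δl = 2.2/cos32.4° = 2.606 m; N'_3 = 115·cos32.4° − 28·2.606 = 24.1; c'Δl = 18.76; W sinα = 61.6
Slice 4: Δl = 1.3/cos55.2° = 2.278 m; N'_4 = 28·cos55.2° − 5·2.278 = 4.6; c'Δl = 16.40; W sinα = 23.0
Σc'Δl = 62.2 kN/m; ΣN' = 116.0 kN/m; ΣW sinα = 100.6 kN/m
Resisting = 62.2 + 116.0·tan35.8° = 62.2 + 83.7 = 145.8 kN/m
FS = 145.8 / 100.6 = 1.450

FS = 1.45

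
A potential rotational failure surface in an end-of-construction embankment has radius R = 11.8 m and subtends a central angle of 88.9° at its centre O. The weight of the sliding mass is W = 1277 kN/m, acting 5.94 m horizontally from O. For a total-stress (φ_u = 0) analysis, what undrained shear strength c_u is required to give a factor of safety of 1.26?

c_u = 44.2 kPa

FS = c_u·L_a·R / (W·d), so c_u = FS·W·d / (L_a·R).
Arc length L_a = R·θ = 11.8·(88.9°·π/180) = 11.8·1.5516 = 18.31 m
c_u = 1.26·1277·5.94 / (18.31·11.8) = 9557.6 / 216.04 = 44.24 kPa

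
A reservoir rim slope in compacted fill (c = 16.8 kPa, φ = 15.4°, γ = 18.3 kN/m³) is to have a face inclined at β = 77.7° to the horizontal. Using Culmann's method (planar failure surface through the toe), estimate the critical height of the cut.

H_c = 6.46 m

Culmann's analysis gives the critical failure plane at α_cr = (β + φ)/2 = (77.7 + 15.4)/2 = 46.6°, and the critical height
H_c = (4c/γ) · sinβ cosφ / [1 − cos(β − φ)]
    = (4·16.8/18.3) · sin77.7°·cos15.4° / [1 − cos(62.3°)]
    = 3.672 · 0.9770·0.9641 / [1 − 0.4648]
    = 3.672 · 0.9420 / 0.5352
    = 6.46 m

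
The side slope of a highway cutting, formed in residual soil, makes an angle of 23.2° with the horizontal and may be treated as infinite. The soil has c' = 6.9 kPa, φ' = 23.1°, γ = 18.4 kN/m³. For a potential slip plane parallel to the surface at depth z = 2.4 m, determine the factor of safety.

FS = 1.43

For an infinite slope with a slip plane parallel to the surface (no pore pressure): FS = [c' + γz cos²β tanφ'] / [γz sinβ cosβ].
γz = 18.4·2.4 = 44.16 kN/m²
Numerator = 6.9 + 44.16·cos²23.2°·tan23.1° = 6.9 + 44.16·0.8448·0.4265 = 22.813 kPa
Denominator = 44.16·sin23.2°·cos23.2° = 44.16·0.3939·0.9191 = 15.990 kPa
FS = 22.813 / 15.990 = 1.427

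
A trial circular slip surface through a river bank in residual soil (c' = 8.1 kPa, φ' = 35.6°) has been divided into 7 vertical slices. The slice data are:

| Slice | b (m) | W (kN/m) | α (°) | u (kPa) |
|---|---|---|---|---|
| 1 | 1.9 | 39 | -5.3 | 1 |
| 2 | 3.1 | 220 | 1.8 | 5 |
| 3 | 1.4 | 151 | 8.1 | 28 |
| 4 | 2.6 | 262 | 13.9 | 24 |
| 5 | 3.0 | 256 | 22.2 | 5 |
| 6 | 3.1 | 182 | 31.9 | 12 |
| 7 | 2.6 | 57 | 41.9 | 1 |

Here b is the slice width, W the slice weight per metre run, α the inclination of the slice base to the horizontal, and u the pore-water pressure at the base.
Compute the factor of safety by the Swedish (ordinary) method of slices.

Ordinary method of slices: FS = Σ[c'·Δl_i + (W_i cosα_i − u_i·Δl_i)·tanφ'] / Σ W_i sinα_i, with Δl_i = b_i / cosα_i.
Slice 1: Δl = 1.9/cos(-5.3°) = 1.908 m; N'_1 = 39·cos(-5.3°) − 1·1.908 = 36.9; c'Δl = 15.46; W sinα = -3.6
Slice 2: Δl = 3.1/cos1.8° = 3.102 m; N'_2 = 220·cos1.8° − 5·3.102 = 204.4; c'Δl = 25.12; W sinα = 6.9
Slice 3: Δl = 1.4/cos8.1° = 1.414 m; N'_3 = 151·cos8.1° − 28·1.414 = 109.9; c'Δl = 11.45; W sinα = 21.3
Slice 4: Δl = 2.6/cos13.9° = 2.678 m; N'_4 = 262·cos13.9° − 24·2.678 = 190.0; c'Δl = 21.70; W sinα = 62.9
Slice 5: Δl = 3.0/cos22.2° = 3.240 m; N'_5 = 256·cos22.2° − 5·3.240 = 220.8; c'Δl = 26.25; W sinα = 96.7
Slice 6: Δl = 3.1/cos31.9° = 3.651 m; N'_6 = 182·cos31.9° − 12·3.651 = 110.7; c'Δl = 29.58; W sinα = 96.2
Slice 7: Δl = 2.6/cos41.9° = 3.493 m; N'_7 = 57·cos41.9° − 1·3.493 = 38.9; c'Δl = 28.29; W sinα = 38.1
Σc'Δl = 157.8 kN/m; ΣN' = 911.7 kN/m; ΣW sinα = 318.5 kN/m
Resisting = 157.8 + 911.7·tan35.6° = 157.8 + 652.7 = 810.6 kN/m
FS = 810.6 / 318.5 = 2.545

FS = 2.54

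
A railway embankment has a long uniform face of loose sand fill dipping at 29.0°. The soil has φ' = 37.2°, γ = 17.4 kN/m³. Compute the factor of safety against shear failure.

FS = 1.37

For a dry cohesionless infinite slope the factor of safety is FS = tanφ' / tanβ.
FS = tan37.2° / tan29.0° = 0.7590 / 0.5543 = 1.369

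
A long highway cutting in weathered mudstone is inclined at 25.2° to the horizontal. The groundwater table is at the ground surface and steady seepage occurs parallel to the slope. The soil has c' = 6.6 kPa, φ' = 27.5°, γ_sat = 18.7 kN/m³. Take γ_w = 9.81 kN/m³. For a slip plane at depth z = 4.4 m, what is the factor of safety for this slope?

With seepage parallel to the slope and the water table at the surface, the effective normal stress on the slip plane uses the buoyant unit weight γ' = γ_sat − γ_w while the driving shear stress uses γ_sat:
FS = [c' + γ' z cos²β tanφ'] / [γ_sat z sinβ cosβ]
γ' = 18.7 − 9.81 = 8.89 kN/m³
Numerator = 6.6 + 8.89·4.4·cos²25.2°·tan27.5° = 6.6 + 8.89·4.4·0.8187·0.5206 = 23.271 kPa
Denominator = 18.7·4.4·sin25.2°·cos25.2° = 18.7·4.4·0.4258·0.9048 = 31.699 kPa
FS = 23.271 / 31.699 = 0.734

FS = 0.73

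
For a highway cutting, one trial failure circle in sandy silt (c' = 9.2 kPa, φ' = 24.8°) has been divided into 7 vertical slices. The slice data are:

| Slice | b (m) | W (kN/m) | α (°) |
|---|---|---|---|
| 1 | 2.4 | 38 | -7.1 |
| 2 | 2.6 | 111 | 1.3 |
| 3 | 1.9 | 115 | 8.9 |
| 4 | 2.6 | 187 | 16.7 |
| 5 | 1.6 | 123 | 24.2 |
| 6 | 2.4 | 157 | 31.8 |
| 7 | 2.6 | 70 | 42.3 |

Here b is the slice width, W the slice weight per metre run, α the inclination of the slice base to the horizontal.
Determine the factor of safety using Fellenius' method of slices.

FS = 2.02

Ordinary method of slices: FS = Σ[c'·Δl_i + (W_i cosα_i)·tanφ'] / Σ W_i sinα_i, with Δl_i = b_i / cosα_i.
Slice 1: Δl = 2.4/cos(-7.1°) = 2.419 m; N'_1 = 38·cos(-7.1°) = 37.7; c'Δl = 22.25; W sinα = -4.7
Slice 2: Δl = 2.6/cos1.3° = 2.601 m; N'_2 = 111·cos1.3° = 111.0; c'Δl = 23.93; W sinα = 2.5
Slice 3: Δl = 1.9/cos8.9° = 1.923 m; N'_3 = 115·cos8.9° = 113.6; c'Δl = 17.69; W sinα = 17.8
Slice 4: Δl = 2.6/cos16.7° = 2.714 m; N'_4 = 187·cos16.7° = 179.1; c'Δl = 24.97; W sinα = 53.7
Slice 5: Δl = 1.6/cos24.2° = 1.754 m; N'_5 = 123·cos24.2° = 112.2; c'Δl = 16.14; W sinα = 50.4
Slice 6: Δl = 2.4/cos31.8° = 2.824 m; N'_6 = 157·cos31.8° = 133.4; c'Δl = 25.98; W sinα = 82.7
Slice 7: Δl = 2.6/cos42.3° = 3.515 m; N'_7 = 70·cos42.3° = 51.8; c'Δl = 32.34; W sinα = 47.1
Σc'Δl = 163.3 kN/m; ΣN' = 738.8 kN/m; ΣW sinα = 249.6 kN/m
Resisting = 163.3 + 738.8·tan24.8° = 163.3 + 341.4 = 504.7 kN/m
FS = 504.7 / 249.6 = 2.022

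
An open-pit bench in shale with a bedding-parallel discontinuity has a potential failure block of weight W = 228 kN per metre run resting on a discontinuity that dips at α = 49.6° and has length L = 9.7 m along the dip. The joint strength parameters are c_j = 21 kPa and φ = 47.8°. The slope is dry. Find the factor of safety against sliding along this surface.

FS = 2.11

Resolving the block weight along and normal to the plane and applying the Mohr–Coulomb strength on the joint:
N' = W cosα = 228·cos49.6° = 147.8 kN/m
Driving force T = W sinα = 228·sin49.6° = 173.6 kN/m
Resisting force R = c_j·L + N'·tanφ = 21·9.7 + 147.8·tan47.8° = 203.7 + 163.0 = 366.7 kN/m
FS = R / T = 366.7 / 173.6 = 2.112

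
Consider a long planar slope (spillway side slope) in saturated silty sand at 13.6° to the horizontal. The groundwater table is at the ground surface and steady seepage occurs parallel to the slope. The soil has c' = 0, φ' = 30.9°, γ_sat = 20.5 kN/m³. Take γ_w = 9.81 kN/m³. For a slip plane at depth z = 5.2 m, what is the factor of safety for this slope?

With seepage parallel to the slope and the water table at the surface, the effective normal stress on the slip plane uses the buoyant unit weight γ' = γ_sat − γ_w while the driving shear stress uses γ_sat:
FS = [c' + γ' z cos²β tanφ'] / [γ_sat z sinβ cosβ]
(For c' = 0 this reduces to FS = (γ'/γ_sat)·tanφ'/tanβ.)
γ' = 20.5 − 9.81 = 10.69 kN/m³
Numerator = 0.0 + 10.69·5.2·cos²13.6°·tan30.9° = 0.0 + 10.69·5.2·0.9447·0.5985 = 31.429 kPa
Denominator = 20.5·5.2·sin13.6°·cos13.6° = 20.5·5.2·0.2351·0.9720 = 24.363 kPa
FS = 31.429 / 24.363 = 1.290

FS = 1.29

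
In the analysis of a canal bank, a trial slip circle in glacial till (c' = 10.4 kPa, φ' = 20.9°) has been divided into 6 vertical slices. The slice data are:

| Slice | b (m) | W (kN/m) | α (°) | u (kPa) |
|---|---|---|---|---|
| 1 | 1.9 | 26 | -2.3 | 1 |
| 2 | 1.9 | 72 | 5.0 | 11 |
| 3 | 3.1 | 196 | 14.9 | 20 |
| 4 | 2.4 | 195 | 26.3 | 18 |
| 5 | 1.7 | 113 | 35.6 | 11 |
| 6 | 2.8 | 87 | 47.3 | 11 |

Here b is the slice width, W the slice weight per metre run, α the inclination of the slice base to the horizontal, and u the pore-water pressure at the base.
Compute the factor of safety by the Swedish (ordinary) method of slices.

FS = 1.18

Ordinary method of slices: FS = Σ[c'·Δl_i + (W_i cosα_i − u_i·Δl_i)·tanφ'] / Σ W_i sinα_i, with Δl_i = b_i / cosα_i.
Slice 1: Δl = 1.9/cos(-2.3°) = 1.902 m; N'_1 = 26·cos(-2.3°) − 1·1.902 = 24.1; c'Δl = 19.78; W sinα = -1.0
Slice 2: Δl = 1.9/cos5.0° = 1.907 m; N'_2 = 72·cos5.0° − 11·1.907 = 50.7; c'Δl = 19.84; W sinα = 6.3
Slice 3: Δl = 3.1/cos14.9° = 3.208 m; N'_3 = 196·cos14.9° − 20·3.208 = 125.3; c'Δl = 33.36; W sinα = 50.4
Slice 4: Δl = 2.4/cos26.3° = 2.677 m; N'_4 = 195·cos26.3° − 18·2.677 = 126.6; c'Δl = 27.84; W sinα = 86.4
Slice 5: Δl = 1.7/cos35.6° = 2.091 m; N'_5 = 113·cos35.6° − 11·2.091 = 68.9; c'Δl = 21.74; W sinα = 65.8
Slice 6: Δl = 2.8/cos47.3° = 4.129 m; N'_6 = 87·cos47.3° − 11·4.129 = 13.6; c'Δl = 42.94; W sinα = 63.9
Σc'Δl = 165.5 kN/m; ΣN' = 409.2 kN/m; ΣW sinα = 271.7 kN/m
Resisting = 165.5 + 409.2·tan20.9° = 165.5 + 156.2 = 321.7 kN/m
FS = 321.7 / 271.7 = 1.184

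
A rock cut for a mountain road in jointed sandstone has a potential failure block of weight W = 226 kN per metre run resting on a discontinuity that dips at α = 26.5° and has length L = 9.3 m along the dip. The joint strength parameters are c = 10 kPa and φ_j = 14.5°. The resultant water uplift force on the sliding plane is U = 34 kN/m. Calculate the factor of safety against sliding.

Resolving the block weight along and normal to the plane and applying the Mohr–Coulomb strength on the joint:
N' = W cosα − U = 226·cos26.5° − 34 = 168.3 kN/m
Driving force T = W sinα = 226·sin26.5° = 100.8 kN/m
Resisting force R = c·L + N'·tanφ_j = 10·9.3 + 168.3·tan14.5° = 93.0 + 43.5 = 136.5 kN/m
FS = R / T = 136.5 / 100.8 = 1.354

FS = 1.35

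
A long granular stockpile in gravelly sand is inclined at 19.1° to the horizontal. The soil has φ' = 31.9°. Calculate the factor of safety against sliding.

FS = 1.80

For a dry cohesionless infinite slope the factor of safety is FS = tanφ' / tanβ.
FS = tan31.9° / tan19.1° = 0.6224 / 0.3463 = 1.798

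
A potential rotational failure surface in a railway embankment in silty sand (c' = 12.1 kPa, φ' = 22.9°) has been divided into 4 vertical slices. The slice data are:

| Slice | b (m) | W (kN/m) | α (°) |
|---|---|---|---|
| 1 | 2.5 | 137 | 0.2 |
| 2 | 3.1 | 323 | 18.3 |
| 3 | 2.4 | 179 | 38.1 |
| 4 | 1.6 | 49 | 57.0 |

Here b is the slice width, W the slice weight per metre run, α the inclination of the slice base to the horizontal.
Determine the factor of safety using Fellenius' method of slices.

FS = 1.58

Ordinary method of slices: FS = Σ[c'·Δl_i + (W_i cosα_i)·tanφ'] / Σ W_i sinα_i, with Δl_i = b_i / cosα_i.
Slice 1: Δl = 2.5/cos0.2° = 2.500 m; N'_1 = 137·cos0.2° = 137.0; c'Δl = 30.25; W sinα = 0.5
Slice 2: Δl = 3.1/cos18.3° = 3.265 m; N'_2 = 323·cos18.3° = 306.7; c'Δl = 39.51; W sinα = 101.4
Slice 3: Δl = 2.4/cos38.1° = 3.050 m; N'_3 = 179·cos38.1° = 140.9; c'Δl = 36.90; W sinα = 110.4
Slice 4: Δl = 1.6/cos57.0° = 2.938 m; N'_4 = 49·cos57.0° = 26.7; c'Δl = 35.55; W sinα = 41.1
Σc'Δl = 142.2 kN/m; ΣN' = 611.2 kN/m; ΣW sinα = 253.4 kN/m
Resisting = 142.2 + 611.2·tan22.9° = 142.2 + 258.2 = 400.4 kN/m
FS = 400.4 / 253.4 = 1.580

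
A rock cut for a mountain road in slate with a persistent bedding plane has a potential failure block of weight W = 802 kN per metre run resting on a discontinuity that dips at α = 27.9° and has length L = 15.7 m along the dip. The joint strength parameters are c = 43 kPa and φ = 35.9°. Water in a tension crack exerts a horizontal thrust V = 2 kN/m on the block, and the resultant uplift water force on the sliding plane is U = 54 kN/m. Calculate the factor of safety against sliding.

FS = 3.05

Resolving the block weight along and normal to the plane and applying the Mohr–Coulomb strength on the joint:
N' = W cosα − U − V sinα = 802·cos27.9° − 54 − 2·sin27.9° = 653.8 kN/m
Driving force T = W sinα + V cosα = 802·sin27.9° + 2·cos27.9° = 377.0 kN/m
Resisting force R = c·L + N'·tanφ = 43·15.7 + 653.8·tan35.9° = 675.1 + 473.3 = 1148.4 kN/m
FS = R / T = 1148.4 / 377.0 = 3.046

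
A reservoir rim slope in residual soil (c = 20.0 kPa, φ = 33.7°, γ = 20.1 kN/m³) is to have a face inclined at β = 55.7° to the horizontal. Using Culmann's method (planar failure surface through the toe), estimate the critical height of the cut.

Culmann's analysis gives the critical failure plane at α_cr = (β + φ)/2 = (55.7 + 33.7)/2 = 44.7°, and the critical height
H_c = (4c/γ) · sinβ cosφ / [1 − cos(β − φ)]
    = (4·20.0/20.1) · sin55.7°·cos33.7° / [1 − cos(22.0°)]
    = 3.980 · 0.8261·0.8320 / [1 − 0.9272]
    = 3.980 · 0.6873 / 0.0728
    = 37.57 m

H_c = 37.57 m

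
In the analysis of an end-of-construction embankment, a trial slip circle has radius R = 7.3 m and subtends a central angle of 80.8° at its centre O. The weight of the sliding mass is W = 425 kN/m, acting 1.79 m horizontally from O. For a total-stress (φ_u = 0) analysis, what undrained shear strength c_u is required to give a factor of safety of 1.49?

FS = c_u·L_a·R / (W·d), so c_u = FS·W·d / (L_a·R).
Arc length L_a = R·θ = 7.3·(80.8°·π/180) = 7.3·1.4102 = 10.29 m
c_u = 1.49·425·1.79 / (10.29·7.3) = 1133.5 / 75.15 = 15.08 kPa

c_u = 15.1 kPa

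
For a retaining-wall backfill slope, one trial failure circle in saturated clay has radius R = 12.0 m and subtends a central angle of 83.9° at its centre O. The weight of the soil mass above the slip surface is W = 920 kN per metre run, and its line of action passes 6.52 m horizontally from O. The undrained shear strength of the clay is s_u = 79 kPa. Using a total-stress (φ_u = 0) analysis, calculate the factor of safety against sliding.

Taking moments about the centre O, the resisting moment is provided by the undrained shear strength acting along the arc:
Arc length L_a = R·θ = 12.0·(83.9°·π/180) = 12.0·1.4643 = 17.57 m
M_R = s_u·L_a·R = 79·17.57·12.0 = 16658.2 kN·m/m
M_D = W·d = 920·6.52 = 5998.4 kN·m/m
FS = M_R / M_D = 16658.2 / 5998.4 = 2.777

FS = 2.78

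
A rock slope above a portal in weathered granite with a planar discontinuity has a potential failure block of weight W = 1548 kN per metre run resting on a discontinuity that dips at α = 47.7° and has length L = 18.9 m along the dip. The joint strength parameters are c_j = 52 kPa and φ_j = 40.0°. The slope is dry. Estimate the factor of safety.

FS = 1.62

Resolving the block weight along and normal to the plane and applying the Mohr–Coulomb strength on the joint:
N' = W cosα = 1548·cos47.7° = 1041.8 kN/m
Driving force T = W sinα = 1548·sin47.7° = 1144.9 kN/m
Resisting force R = c_j·L + N'·tanφ_j = 52·18.9 + 1041.8·tan40.0° = 982.8 + 874.2 = 1857.0 kN/m
FS = R / T = 1857.0 / 1144.9 = 1.622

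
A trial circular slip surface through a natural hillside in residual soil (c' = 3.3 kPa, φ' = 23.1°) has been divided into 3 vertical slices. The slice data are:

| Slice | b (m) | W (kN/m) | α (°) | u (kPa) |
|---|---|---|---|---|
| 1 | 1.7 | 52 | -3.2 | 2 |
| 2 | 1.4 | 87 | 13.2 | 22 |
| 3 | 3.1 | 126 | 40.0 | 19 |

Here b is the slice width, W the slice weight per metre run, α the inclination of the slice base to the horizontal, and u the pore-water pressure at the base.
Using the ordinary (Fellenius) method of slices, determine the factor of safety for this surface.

FS = 0.77

Ordinary method of slices: FS = Σ[c'·Δl_i + (W_i cosα_i − u_i·Δl_i)·tanφ'] / Σ W_i sinα_i, with Δl_i = b_i / cosα_i.
Slice 1: Δl = 1.7/cos(-3.2°) = 1.703 m; N'_1 = 52·cos(-3.2°) − 2·1.703 = 48.5; c'Δl = 5.62; W sinα = -2.9
Slice 2: Δl = 1.4/cos13.2° = 1.438 m; N'_2 = 87·cos13.2° − 22·1.438 = 53.1; c'Δl = 4.75; W sinα = 19.9
Slice 3: Δl = 3.1/cos40.0° = 4.047 m; N'_3 = 126·cos40.0° − 19·4.047 = 19.6; c'Δl = 13.35; W sinα = 81.0
Σc'Δl = 23.7 kN/m; ΣN' = 121.2 kN/m; ΣW sinα = 98.0 kN/m
Resisting = 23.7 + 121.2·tan23.1° = 23.7 + 51.7 = 75.4 kN/m
FS = 75.4 / 98.0 = 0.770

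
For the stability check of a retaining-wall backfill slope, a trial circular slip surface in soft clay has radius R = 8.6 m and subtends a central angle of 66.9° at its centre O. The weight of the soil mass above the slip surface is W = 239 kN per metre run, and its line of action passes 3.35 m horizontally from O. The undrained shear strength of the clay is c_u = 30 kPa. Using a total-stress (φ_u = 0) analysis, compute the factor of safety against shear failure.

FS = 3.24

Taking moments about the centre O, the resisting moment is provided by the undrained shear strength acting along the arc:
Arc length L_a = R·θ = 8.6·(66.9°·π/180) = 8.6·1.1676 = 10.04 m
M_R = c_u·L_a·R = 30·10.04·8.6 = 2590.7 kN·m/m
M_D = W·d = 239·3.35 = 800.6 kN·m/m
FS = M_R / M_D = 2590.7 / 800.6 = 3.236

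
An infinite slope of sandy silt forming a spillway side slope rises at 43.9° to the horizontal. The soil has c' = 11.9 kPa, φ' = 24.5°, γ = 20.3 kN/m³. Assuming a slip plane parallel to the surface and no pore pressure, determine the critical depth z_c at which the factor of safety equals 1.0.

Setting FS = 1.00 in FS = [c' + γz cos²β tanφ'] / [γz sinβ cosβ] and solving for z:
z = c' / [γ cosβ (FS·sinβ − cosβ·tanφ')]
  = 11.9 / [20.3·cos43.9°·(1.00·sin43.9° − cos43.9°·tan24.5°)]
  = 11.9 / [20.3·0.7206·(1.00·0.6934 − 0.7206·0.4557)]
  = 11.9 / 5.3393 = 2.229 m

z_c = 2.23 m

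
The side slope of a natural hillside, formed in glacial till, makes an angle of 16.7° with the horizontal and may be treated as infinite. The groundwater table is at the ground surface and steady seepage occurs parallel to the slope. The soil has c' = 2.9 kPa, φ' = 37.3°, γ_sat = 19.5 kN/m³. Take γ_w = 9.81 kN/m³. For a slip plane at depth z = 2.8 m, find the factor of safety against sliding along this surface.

FS = 1.45

With seepage parallel to the slope and the water table at the surface, the effective normal stress on the slip plane uses the buoyant unit weight γ' = γ_sat − γ_w while the driving shear stress uses γ_sat:
FS = [c' + γ' z cos²β tanφ'] / [γ_sat z sinβ cosβ]
γ' = 19.5 − 9.81 = 9.69 kN/m³
Numerator = 2.9 + 9.69·2.8·cos²16.7°·tan37.3° = 2.9 + 9.69·2.8·0.9174·0.7618 = 21.862 kPa
Denominator = 19.5·2.8·sin16.7°·cos16.7° = 19.5·2.8·0.2874·0.9578 = 15.028 kPa
FS = 21.862 / 15.028 = 1.455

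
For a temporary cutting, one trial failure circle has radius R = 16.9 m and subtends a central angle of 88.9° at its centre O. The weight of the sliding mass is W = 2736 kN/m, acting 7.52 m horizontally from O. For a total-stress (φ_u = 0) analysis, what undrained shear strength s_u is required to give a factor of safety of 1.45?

FS = s_u·L_a·R / (W·d), so s_u = FS·W·d / (L_a·R).
Arc length L_a = R·θ = 16.9·(88.9°·π/180) = 16.9·1.5516 = 26.22 m
s_u = 1.45·2736·7.52 / (26.22·16.9) = 29833.3 / 443.15 = 67.32 kPa

s_u = 67.3 kPa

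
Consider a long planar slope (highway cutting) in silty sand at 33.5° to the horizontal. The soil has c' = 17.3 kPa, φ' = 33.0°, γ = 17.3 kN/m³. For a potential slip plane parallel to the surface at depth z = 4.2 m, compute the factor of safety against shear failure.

For an infinite slope with a slip plane parallel to the surface (no pore pressure): FS = [c' + γz cos²β tanφ'] / [γz sinβ cosβ].
γz = 17.3·4.2 = 72.66 kN/m²
Numerator = 17.3 + 72.66·cos²33.5°·tan33.0° = 17.3 + 72.66·0.6954·0.6494 = 50.111 kPa
Denominator = 72.66·sin33.5°·cos33.5° = 72.66·0.5519·0.8339 = 33.442 kPa
FS = 50.111 / 33.442 = 1.498

FS = 1.50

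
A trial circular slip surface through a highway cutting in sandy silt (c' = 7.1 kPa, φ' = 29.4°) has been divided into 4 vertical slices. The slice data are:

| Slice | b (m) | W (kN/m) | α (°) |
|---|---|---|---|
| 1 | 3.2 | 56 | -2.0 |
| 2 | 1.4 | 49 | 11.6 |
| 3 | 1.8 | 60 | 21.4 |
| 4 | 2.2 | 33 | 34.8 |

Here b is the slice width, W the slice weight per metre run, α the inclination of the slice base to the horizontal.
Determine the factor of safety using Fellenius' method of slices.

FS = 3.52

Ordinary method of slices: FS = Σ[c'·Δl_i + (W_i cosα_i)·tanφ'] / Σ W_i sinα_i, with Δl_i = b_i / cosα_i.
Slice 1: Δl = 3.2/cos(-2.0°) = 3.202 m; N'_1 = 56·cos(-2.0°) = 56.0; c'Δl = 22.73; W sinα = -2.0
Slice 2: Δl = 1.4/cos11.6° = 1.429 m; N'_2 = 49·cos11.6° = 48.0; c'Δl = 10.15; W sinα = 9.9
Slice 3: Δl = 1.8/cos21.4° = 1.933 m; N'_3 = 60·cos21.4° = 55.9; c'Δl = 13.73; W sinα = 21.9
Slice 4: Δl = 2.2/cos34.8° = 2.679 m; N'_4 = 33·cos34.8° = 27.1; c'Δl = 19.02; W sinα = 18.8
Σc'Δl = 65.6 kN/m; ΣN' = 186.9 kN/m; ΣW sinα = 48.6 kN/m
Resisting = 65.6 + 186.9·tan29.4° = 65.6 + 105.3 = 171.0 kN/m
FS = 171.0 / 48.6 = 3.516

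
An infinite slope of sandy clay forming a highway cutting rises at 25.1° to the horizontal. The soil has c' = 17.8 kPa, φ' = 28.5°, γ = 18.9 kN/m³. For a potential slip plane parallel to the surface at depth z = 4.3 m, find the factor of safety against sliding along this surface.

FS = 1.73

For an infinite slope with a slip plane parallel to the surface (no pore pressure): FS = [c' + γz cos²β tanφ'] / [γz sinβ cosβ].
γz = 18.9·4.3 = 81.27 kN/m²
Numerator = 17.8 + 81.27·cos²25.1°·tan28.5° = 17.8 + 81.27·0.8201·0.5430 = 53.986 kPa
Denominator = 81.27·sin25.1°·cos25.1° = 81.27·0.4242·0.9056 = 31.219 kPa
FS = 53.986 / 31.219 = 1.729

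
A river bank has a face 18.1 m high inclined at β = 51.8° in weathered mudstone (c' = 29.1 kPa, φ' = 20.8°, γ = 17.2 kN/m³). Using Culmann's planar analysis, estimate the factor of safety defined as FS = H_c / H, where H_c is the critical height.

FS = 1.92

H_c = (4c'/γ) · sinβ cosφ' / [1 − cos(β − φ')]
    = (4·29.1/17.2) · sin51.8°·cos20.8° / [1 − cos31.0°]
    = 6.767 · 0.7346 / 0.1428 = 34.81 m
FS = H_c / H = 34.81 / 18.1 = 1.923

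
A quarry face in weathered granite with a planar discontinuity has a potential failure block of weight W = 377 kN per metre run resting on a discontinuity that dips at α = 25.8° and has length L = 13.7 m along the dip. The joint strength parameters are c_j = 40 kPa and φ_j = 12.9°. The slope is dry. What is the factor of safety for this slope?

FS = 3.81

Resolving the block weight along and normal to the plane and applying the Mohr–Coulomb strength on the joint:
N' = W cosα = 377·cos25.8° = 339.4 kN/m
Driving force T = W sinα = 377·sin25.8° = 164.1 kN/m
Resisting force R = c_j·L + N'·tanφ_j = 40·13.7 + 339.4·tan12.9° = 548.0 + 77.7 = 625.7 kN/m
FS = R / T = 625.7 / 164.1 = 3.814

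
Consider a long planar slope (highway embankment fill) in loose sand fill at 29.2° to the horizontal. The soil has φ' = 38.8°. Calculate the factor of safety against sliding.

For a dry cohesionless infinite slope the factor of safety is FS = tanφ' / tanβ.
FS = tan38.8° / tan29.2° = 0.8040 / 0.5589 = 1.439

FS = 1.44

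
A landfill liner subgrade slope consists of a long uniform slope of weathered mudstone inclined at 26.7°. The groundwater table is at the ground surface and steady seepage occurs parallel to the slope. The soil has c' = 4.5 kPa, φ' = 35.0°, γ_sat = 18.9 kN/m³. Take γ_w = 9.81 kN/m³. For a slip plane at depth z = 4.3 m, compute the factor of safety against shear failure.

With seepage parallel to the slope and the water table at the surface, the effective normal stress on the slip plane uses the buoyant unit weight γ' = γ_sat − γ_w while the driving shear stress uses γ_sat:
FS = [c' + γ' z cos²β tanφ'] / [γ_sat z sinβ cosβ]
γ' = 18.9 − 9.81 = 9.09 kN/m³
Numerator = 4.5 + 9.09·4.3·cos²26.7°·tan35.0° = 4.5 + 9.09·4.3·0.7981·0.7002 = 26.344 kPa
Denominator = 18.9·4.3·sin26.7°·cos26.7° = 18.9·4.3·0.4493·0.8934 = 32.622 kPa
FS = 26.344 / 32.622 = 0.808

FS = 0.81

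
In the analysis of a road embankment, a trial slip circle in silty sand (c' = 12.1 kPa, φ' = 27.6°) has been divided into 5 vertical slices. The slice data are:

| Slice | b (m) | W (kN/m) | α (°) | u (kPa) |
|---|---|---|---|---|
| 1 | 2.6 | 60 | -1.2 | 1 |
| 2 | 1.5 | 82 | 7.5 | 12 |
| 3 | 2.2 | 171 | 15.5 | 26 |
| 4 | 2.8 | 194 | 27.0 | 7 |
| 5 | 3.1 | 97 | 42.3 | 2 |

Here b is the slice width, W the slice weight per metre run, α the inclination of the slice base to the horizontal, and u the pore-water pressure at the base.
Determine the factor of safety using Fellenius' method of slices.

Ordinary method of slices: FS = Σ[c'·Δl_i + (W_i cosα_i − u_i·Δl_i)·tanφ'] / Σ W_i sinα_i, with Δl_i = b_i / cosα_i.
Slice 1: Δl = 2.6/cos(-1.2°) = 2.601 m; N'_1 = 60·cos(-1.2°) − 1·2.601 = 57.4; c'Δl = 31.47; W sinα = -1.3
Slice 2: Δl = 1.5/cos7.5° = 1.513 m; N'_2 = 82·cos7.5° − 12·1.513 = 63.1; c'Δl = 18.31; W sinα = 10.7
Slice 3: Δl = 2.2/cos15.5° = 2.283 m; N'_3 = 171·cos15.5° − 26·2.283 = 105.4; c'Δl = 27.62; W sinα = 45.7
Slice 4: Δl = 2.8/cos27.0° = 3.143 m; N'_4 = 194·cos27.0° − 7·3.143 = 150.9; c'Δl = 38.02; W sinα = 88.1
Slice 5: Δl = 3.1/cos42.3° = 4.191 m; N'_5 = 97·cos42.3° − 2·4.191 = 63.4; c'Δl = 50.71; W sinα = 65.3
Σc'Δl = 166.1 kN/m; ΣN' = 440.2 kN/m; ΣW sinα = 208.5 kN/m
Resisting = 166.1 + 440.2·tan27.6° = 166.1 + 230.1 = 396.3 kN/m
FS = 396.3 / 208.5 = 1.900

FS = 1.90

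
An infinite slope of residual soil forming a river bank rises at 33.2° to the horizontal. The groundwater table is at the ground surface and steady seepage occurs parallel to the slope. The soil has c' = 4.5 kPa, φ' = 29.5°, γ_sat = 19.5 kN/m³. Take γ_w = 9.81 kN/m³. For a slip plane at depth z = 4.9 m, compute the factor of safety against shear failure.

FS = 0.53

With seepage parallel to the slope and the water table at the surface, the effective normal stress on the slip plane uses the buoyant unit weight γ' = γ_sat − γ_w while the driving shear stress uses γ_sat:
FS = [c' + γ' z cos²β tanφ'] / [γ_sat z sinβ cosβ]
γ' = 19.5 − 9.81 = 9.69 kN/m³
Numerator = 4.5 + 9.69·4.9·cos²33.2°·tan29.5° = 4.5 + 9.69·4.9·0.7002·0.5658 = 23.309 kPa
Denominator = 19.5·4.9·sin33.2°·cos33.2° = 19.5·4.9·0.5476·0.8368 = 43.779 kPa
FS = 23.309 / 43.779 = 0.532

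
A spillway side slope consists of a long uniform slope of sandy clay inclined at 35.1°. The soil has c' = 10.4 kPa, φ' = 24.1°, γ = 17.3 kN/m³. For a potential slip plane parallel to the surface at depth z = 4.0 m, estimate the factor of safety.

For an infinite slope with a slip plane parallel to the surface (no pore pressure): FS = [c' + γz cos²β tanφ'] / [γz sinβ cosβ].
γz = 17.3·4.0 = 69.20 kN/m²
Numerator = 10.4 + 69.20·cos²35.1°·tan24.1° = 10.4 + 69.20·0.6694·0.4473 = 31.120 kPa
Denominator = 69.20·sin35.1°·cos35.1° = 69.20·0.5750·0.8181 = 32.554 kPa
FS = 31.120 / 32.554 = 0.956

FS = 0.96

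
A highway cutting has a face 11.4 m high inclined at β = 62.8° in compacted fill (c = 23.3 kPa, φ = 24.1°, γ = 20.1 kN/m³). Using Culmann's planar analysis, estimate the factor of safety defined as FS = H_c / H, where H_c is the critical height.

H_c = (4c/γ) · sinβ cosφ / [1 − cos(β − φ)]
    = (4·23.3/20.1) · sin62.8°·cos24.1° / [1 − cos38.7°]
    = 4.637 · 0.8119 / 0.2196 = 17.15 m
FS = H_c / H = 17.15 / 11.4 = 1.504

FS = 1.50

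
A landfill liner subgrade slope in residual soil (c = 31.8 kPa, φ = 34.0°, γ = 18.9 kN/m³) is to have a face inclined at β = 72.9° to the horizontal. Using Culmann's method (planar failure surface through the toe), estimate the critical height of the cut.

H_c = 24.05 m

Culmann's analysis gives the critical failure plane at α_cr = (β + φ)/2 = (72.9 + 34.0)/2 = 53.5°, and the critical height
H_c = (4c/γ) · sinβ cosφ / [1 − cos(β − φ)]
    = (4·31.8/18.9) · sin72.9°·cos34.0° / [1 − cos(38.9°)]
    = 6.730 · 0.9558·0.8290 / [1 − 0.7782]
    = 6.730 · 0.7924 / 0.2218
    = 24.05 m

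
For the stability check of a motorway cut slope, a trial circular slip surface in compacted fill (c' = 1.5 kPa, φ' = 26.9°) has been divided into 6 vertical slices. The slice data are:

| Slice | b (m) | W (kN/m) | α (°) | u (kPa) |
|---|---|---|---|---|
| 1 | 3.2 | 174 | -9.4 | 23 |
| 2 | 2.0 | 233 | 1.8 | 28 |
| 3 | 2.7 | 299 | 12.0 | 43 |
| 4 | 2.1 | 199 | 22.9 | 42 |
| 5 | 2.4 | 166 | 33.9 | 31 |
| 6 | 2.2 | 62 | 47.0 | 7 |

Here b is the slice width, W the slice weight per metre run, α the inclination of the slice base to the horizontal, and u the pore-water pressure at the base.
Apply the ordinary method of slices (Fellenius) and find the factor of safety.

Ordinary method of slices: FS = Σ[c'·Δl_i + (W_i cosα_i − u_i·Δl_i)·tanφ'] / Σ W_i sinα_i, with Δl_i = b_i / cosα_i.
Slice 1: Δl = 3.2/cos(-9.4°) = 3.244 m; N'_1 = 174·cos(-9.4°) − 23·3.244 = 97.1; c'Δl = 4.87; W sinα = -28.4
Slice 2: Δl = 2.0/cos1.8° = 2.001 m; N'_2 = 233·cos1.8° − 28·2.001 = 176.9; c'Δl = 3.00; W sinα = 7.3
Slice 3: Δl = 2.7/cos12.0° = 2.760 m; N'_3 = 299·cos12.0° − 43·2.760 = 173.8; c'Δl = 4.14; W sinα = 62.2
Slice 4: Δl = 2.1/cos22.9° = 2.280 m; N'_4 = 199·cos22.9° − 42·2.280 = 87.6; c'Δl = 3.42; W sinα = 77.4
Slice 5: Δl = 2.4/cos33.9° = 2.892 m; N'_5 = 166·cos33.9° − 31·2.892 = 48.1; c'Δl = 4.34; W sinα = 92.6
Slice 6: Δl = 2.2/cos47.0° = 3.226 m; N'_6 = 62·cos47.0° − 7·3.226 = 19.7; c'Δl = 4.84; W sinα = 45.3
Σc'Δl = 24.6 kN/m; ΣN' = 603.1 kN/m; ΣW sinα = 256.4 kN/m
Resisting = 24.6 + 603.1·tan26.9° = 24.6 + 306.0 = 330.6 kN/m
FS = 330.6 / 256.4 = 1.289

FS = 1.29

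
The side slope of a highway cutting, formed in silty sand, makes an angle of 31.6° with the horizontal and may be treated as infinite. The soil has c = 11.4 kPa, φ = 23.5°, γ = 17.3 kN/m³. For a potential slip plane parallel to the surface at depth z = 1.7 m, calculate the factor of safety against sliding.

FS = 1.58

For an infinite slope with a slip plane parallel to the surface (no pore pressure): FS = [c + γz cos²β tanφ] / [γz sinβ cosβ].
γz = 17.3·1.7 = 29.41 kN/m²
Numerator = 11.4 + 29.41·cos²31.6°·tan23.5° = 11.4 + 29.41·0.7254·0.4348 = 20.677 kPa
Denominator = 29.41·sin31.6°·cos31.6° = 29.41·0.5240·0.8517 = 13.125 kPa
FS = 20.677 / 13.125 = 1.575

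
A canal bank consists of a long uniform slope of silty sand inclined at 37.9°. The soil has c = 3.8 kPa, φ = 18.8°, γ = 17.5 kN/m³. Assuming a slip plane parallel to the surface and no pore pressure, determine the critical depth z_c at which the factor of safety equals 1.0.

Setting FS = 1.00 in FS = [c + γz cos²β tanφ] / [γz sinβ cosβ] and solving for z:
z = c / [γ cosβ (FS·sinβ − cosβ·tanφ)]
  = 3.8 / [17.5·cos37.9°·(1.00·sin37.9° − cos37.9°·tan18.8°)]
  = 3.8 / [17.5·0.7891·(1.00·0.6143 − 0.7891·0.3404)]
  = 3.8 / 4.7732 = 0.796 m

z_c = 0.80 m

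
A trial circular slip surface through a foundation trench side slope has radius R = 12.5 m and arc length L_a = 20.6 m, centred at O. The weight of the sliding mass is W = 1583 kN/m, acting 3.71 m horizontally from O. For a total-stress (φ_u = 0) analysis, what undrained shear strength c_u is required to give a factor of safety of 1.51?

FS = c_u·L_a·R / (W·d), so c_u = FS·W·d / (L_a·R).
c_u = 1.51·1583·3.71 / (20.60·12.5) = 8868.1 / 257.50 = 34.44 kPa

c_u = 34.4 kPa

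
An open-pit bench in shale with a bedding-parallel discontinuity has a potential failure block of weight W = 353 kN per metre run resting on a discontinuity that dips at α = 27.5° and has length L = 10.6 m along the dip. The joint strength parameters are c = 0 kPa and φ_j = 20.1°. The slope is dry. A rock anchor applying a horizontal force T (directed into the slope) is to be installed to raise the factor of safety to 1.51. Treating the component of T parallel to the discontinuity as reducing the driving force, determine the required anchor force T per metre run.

T = 87 kN/m

Resolving forces along and normal to the sliding plane, with the horizontal anchor force T adding T·sinα to the effective normal force and T·cosα acting up the plane against the driving force:
FS = [cL + (W cosα + T sinα) tanφ_j] / [W sinα − T cosα]
Without the anchor: N' = 313.1 kN/m, driving T_d = 163.0 kN/m, resisting R = 0·10.6 + 313.1·tan20.1° = 114.6 kN/m, FS = 0.70.
Setting FS = 1.51 and solving for T:
1.51·(163.0 − T cos27.5°) = 114.6 + T sin27.5°·tan20.1°
T·(sin27.5°·tan20.1° + 1.51·cos27.5°) = 1.51·163.0 − 114.6
T·(0.4617·0.3659 + 1.51·0.8870) = 246.1 − 114.6 = 131.5
T·1.5084 = 131.5
T = 87.2 kN/m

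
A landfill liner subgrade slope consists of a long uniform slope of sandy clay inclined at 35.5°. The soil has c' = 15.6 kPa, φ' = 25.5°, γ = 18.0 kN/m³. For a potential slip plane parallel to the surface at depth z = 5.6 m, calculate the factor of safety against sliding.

For an infinite slope with a slip plane parallel to the surface (no pore pressure): FS = [c' + γz cos²β tanφ'] / [γz sinβ cosβ].
γz = 18.0·5.6 = 100.80 kN/m²
Numerator = 15.6 + 100.80·cos²35.5°·tan25.5° = 15.6 + 100.80·0.6628·0.4770 = 47.466 kPa
Denominator = 100.80·sin35.5°·cos35.5° = 100.80·0.5807·0.8141 = 47.654 kPa
FS = 47.466 / 47.654 = 0.996

FS = 1.00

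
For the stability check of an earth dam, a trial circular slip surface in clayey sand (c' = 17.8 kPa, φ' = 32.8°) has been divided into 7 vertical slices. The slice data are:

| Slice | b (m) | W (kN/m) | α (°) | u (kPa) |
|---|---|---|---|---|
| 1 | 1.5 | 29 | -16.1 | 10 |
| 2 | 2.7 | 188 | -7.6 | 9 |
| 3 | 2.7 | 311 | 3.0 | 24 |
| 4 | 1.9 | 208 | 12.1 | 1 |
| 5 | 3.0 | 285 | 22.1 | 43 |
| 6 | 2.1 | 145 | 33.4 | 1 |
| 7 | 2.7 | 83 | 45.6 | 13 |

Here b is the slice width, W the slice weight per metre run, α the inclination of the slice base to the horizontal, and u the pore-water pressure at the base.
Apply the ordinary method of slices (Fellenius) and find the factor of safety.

FS = 3.26

Ordinary method of slices: FS = Σ[c'·Δl_i + (W_i cosα_i − u_i·Δl_i)·tanφ'] / Σ W_i sinα_i, with Δl_i = b_i / cosα_i.
Slice 1: Δl = 1.5/cos(-16.1°) = 1.561 m; N'_1 = 29·cos(-16.1°) − 10·1.561 = 12.3; c'Δl = 27.79; W sinα = -8.0
Slice 2: Δl = 2.7/cos(-7.6°) = 2.724 m; N'_2 = 188·cos(-7.6°) − 9·2.724 = 161.8; c'Δl = 48.49; W sinα = -24.9
Slice 3: Δl = 2.7/cos3.0° = 2.704 m; N'_3 = 311·cos3.0° − 24·2.704 = 245.7; c'Δl = 48.13; W sinα = 16.3
Slice 4: Δl = 1.9/cos12.1° = 1.943 m; N'_4 = 208·cos12.1° − 1·1.943 = 201.4; c'Δl = 34.59; W sinα = 43.6
Slice 5: Δl = 3.0/cos22.1° = 3.238 m; N'_5 = 285·cos22.1° − 43·3.238 = 124.8; c'Δl = 57.63; W sinα = 107.2
Slice 6: Δl = 2.1/cos33.4° = 2.515 m; N'_6 = 145·cos33.4° − 1·2.515 = 118.5; c'Δl = 44.77; W sinα = 79.8
Slice 7: Δl = 2.7/cos45.6° = 3.859 m; N'_7 = 83·cos45.6° − 13·3.859 = 7.9; c'Δl = 68.69; W sinα = 59.3
Σc'Δl = 330.1 kN/m; ΣN' = 872.5 kN/m; ΣW sinα = 273.3 kN/m
Resisting = 330.1 + 872.5·tan32.8° = 330.1 + 562.3 = 892.4 kN/m
FS = 892.4 / 273.3 = 3.265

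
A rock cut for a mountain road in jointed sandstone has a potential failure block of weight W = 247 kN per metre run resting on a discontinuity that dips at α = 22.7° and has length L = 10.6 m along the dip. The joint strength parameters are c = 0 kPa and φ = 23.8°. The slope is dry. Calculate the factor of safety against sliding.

FS = 1.05

Resolving the block weight along and normal to the plane and applying the Mohr–Coulomb strength on the joint:
N' = W cosα = 247·cos22.7° = 227.9 kN/m
Driving force T = W sinα = 247·sin22.7° = 95.3 kN/m
Resisting force R = c·L + N'·tanφ = 0·10.6 + 227.9·tan23.8° = 0.0 + 100.5 = 100.5 kN/m
FS = R / T = 100.5 / 95.3 = 1.054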